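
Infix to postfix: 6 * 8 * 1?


Left to right (same or higher precedence on left)
Postfix: 6 8 * 1 *


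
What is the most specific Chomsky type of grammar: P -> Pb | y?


Left-linear: every RHS is a terminal or one nonterminal followed by a terminal
Classification: Type 3 (Regular)


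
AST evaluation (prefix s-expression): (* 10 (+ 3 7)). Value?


Evaluate inner: (+ 3 7) = 10
Evaluate root: (* 10 10) = 100
Result: 100


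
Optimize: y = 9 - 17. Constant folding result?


9 - 17 = -8 at compile time
Optimized: y = -8


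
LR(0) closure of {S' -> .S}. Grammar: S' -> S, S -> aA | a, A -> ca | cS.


Start: S' -> .S
For each item with dot before a nonterminal B, add B -> .γ for every B-production
Closure: [S' -> .S, S -> .aA, S -> .a]


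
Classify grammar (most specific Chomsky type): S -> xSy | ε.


Single nonterminal LHS, but x^n y^n is not regular
Classification: Type 2 (Context-Free)


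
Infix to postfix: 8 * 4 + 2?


Left to right (same or higher precedence on left)
Postfix: 8 4 * 2 +


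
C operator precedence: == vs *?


'*' is multiplicative (level 10); '==' is equality (level 6)
Higher level binds tighter
'*' has higher precedence than '=='


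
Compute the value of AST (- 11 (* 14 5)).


Evaluate inner: (* 14 5) = 70
Evaluate root: (- 11 70) = -59
Result: -59


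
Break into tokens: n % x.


Scan left to right, longest-match per lexeme
Tokens: ID(n), OP(%), ID(x)


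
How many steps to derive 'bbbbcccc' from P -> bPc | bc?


Derivation: P => bPc => bbPcc => bbbPccc => bbbbcccc
Steps: 4


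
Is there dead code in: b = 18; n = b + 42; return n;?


b is read by n's definition; n is returned
No dead code


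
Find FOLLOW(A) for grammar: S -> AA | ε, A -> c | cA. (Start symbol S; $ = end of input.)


$ ∈ FOLLOW(S). For each A -> αBβ: add FIRST(β)\{ε} to FOLLOW(B); if β nullable, add FOLLOW(A).
FOLLOW(A) = {$, c}


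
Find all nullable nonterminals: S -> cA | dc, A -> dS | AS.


A nonterminal is nullable iff some alternative derives ε (directly, or every symbol in it is nullable)
Nullable: {}


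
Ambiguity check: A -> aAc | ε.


balanced a^n…c^n: each string has a unique parse
Unambiguous


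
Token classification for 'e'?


Pattern: letter/underscore followed by alphanumerics, not a keyword
Type: IDENTIFIER


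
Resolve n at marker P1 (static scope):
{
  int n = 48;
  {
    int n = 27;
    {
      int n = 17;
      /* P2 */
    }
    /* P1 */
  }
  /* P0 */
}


n declared in the same block as P1
n = 27


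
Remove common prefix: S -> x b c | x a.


Common prefix: 'x'
Factored: S -> x S', S' -> b c | a


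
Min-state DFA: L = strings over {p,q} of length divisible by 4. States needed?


Track length mod 4: states 0..3, accept at 0
Minimal DFA: 4 states


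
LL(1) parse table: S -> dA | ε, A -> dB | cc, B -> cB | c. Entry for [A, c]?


For [A, c]: 'c' ∈ FIRST(cc)
Entry: A -> cc


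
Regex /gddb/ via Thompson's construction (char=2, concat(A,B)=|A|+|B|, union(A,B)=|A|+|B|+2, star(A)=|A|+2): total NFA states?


Syntax tree has 4 char leaf(s), 0 union(s), 0 star(s)
chars contribute 4×2 = 8; each union adds +2; each star adds +2
Total: 8 + 0 + 0 = 8 states


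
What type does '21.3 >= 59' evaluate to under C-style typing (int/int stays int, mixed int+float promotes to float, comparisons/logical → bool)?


Operand types: float >= int
Rule: comparison yields bool
Result type: bool


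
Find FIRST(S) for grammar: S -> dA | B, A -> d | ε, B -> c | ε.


Per alternative of S: FIRST(dA) = {d}; FIRST(B) = {c, ε}
FIRST(S) = {c, d, ε}


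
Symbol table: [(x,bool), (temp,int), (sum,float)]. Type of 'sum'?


Lookup 'sum' → type float


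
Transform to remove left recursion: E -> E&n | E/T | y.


Left-recursive alternatives: E&n, E/T; non-recursive: y
Introduce E': E -> yE', E' -> &nE' | /TE' | ε


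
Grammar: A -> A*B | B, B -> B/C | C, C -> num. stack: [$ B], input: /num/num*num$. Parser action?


shift '/' to continue B -> B/C
Action: shift


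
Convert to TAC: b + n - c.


Break into single-operator statements:
t1 = b + n
t2 = t1 - c


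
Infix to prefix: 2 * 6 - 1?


left-to-right (same/higher precedence on left): tree is (- (* 2 6) 1)
Prefix: - * 2 6 1


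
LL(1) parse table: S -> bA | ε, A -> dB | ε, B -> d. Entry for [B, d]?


For [B, d]: 'd' ∈ FIRST(d)
Entry: B -> d


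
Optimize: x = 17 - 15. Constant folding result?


17 - 15 = 2 at compile time
Optimized: x = 2


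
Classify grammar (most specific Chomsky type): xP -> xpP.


LHS has context (more than one symbol) and |LHS| ≤ |RHS|
Classification: Type 1 (Context-Sensitive)


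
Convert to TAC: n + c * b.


Break into single-operator statements:
t1 = c * b
t2 = n + t1


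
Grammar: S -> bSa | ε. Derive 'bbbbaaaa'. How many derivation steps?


Derivation: S => bSa => bbSaa => bbbSaaa => bbbbSaaaa => bbbbaaaa
Steps: 5


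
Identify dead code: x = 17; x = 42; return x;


first assignment to x is overwritten before any read
Dead: 'x = 17'


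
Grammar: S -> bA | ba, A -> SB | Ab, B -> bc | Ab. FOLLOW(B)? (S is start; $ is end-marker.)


$ ∈ FOLLOW(S). For each A -> αBβ: add FIRST(β)\{ε} to FOLLOW(B); if β nullable, add FOLLOW(A).
FOLLOW(B) = {$, b}


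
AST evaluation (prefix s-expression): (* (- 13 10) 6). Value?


Evaluate inner: (- 13 10) = 3
Evaluate root: (* 3 6) = 18
Result: 18


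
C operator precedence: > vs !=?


'>' is relational (level 7); '!=' is equality (level 6)
Higher level binds tighter
'>' has higher precedence than '!='


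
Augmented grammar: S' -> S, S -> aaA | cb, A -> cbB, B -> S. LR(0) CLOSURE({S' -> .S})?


Start: S' -> .S
For each item with dot before a nonterminal B, add B -> .γ for every B-production
Closure: [S' -> .S, S -> .aaA, S -> .cb]


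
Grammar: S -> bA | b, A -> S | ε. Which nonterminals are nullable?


A nonterminal is nullable iff some alternative derives ε (directly, or every symbol in it is nullable)
Nullable: {A}


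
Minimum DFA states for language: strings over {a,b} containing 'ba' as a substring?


KMP-style automaton: 2 progress states + 1 absorbing accept = 3
Minimal DFA: 3 states


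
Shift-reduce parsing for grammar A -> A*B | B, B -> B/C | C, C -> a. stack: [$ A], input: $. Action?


start symbol A on stack, input exhausted
Action: accept


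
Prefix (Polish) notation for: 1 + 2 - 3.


left-to-right (same/higher precedence on left): tree is (- (+ 1 2) 3)
Prefix: - + 1 2 3


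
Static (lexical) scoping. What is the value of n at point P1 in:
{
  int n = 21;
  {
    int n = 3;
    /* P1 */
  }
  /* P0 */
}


n declared in the same block as P1
n = 3


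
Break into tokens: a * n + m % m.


Scan left to right, longest-match per lexeme
Tokens: ID(a), OP(*), ID(n), OP(+), ID(m), OP(%), ID(m)


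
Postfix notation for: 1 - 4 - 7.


Left to right (same or higher precedence on left)
Postfix: 1 4 - 7 -


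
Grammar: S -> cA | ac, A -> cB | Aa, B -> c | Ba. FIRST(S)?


Per alternative of S: FIRST(cA) = {c}; FIRST(ac) = {a}
FIRST(S) = {a, c}


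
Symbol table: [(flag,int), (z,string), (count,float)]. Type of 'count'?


Lookup 'count' → type float


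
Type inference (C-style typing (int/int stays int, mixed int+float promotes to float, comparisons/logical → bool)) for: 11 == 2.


Operand types: int == int
Rule: comparison yields bool
Result type: bool


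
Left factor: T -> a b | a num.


Common prefix: 'a'
Factored: T -> a T', T' -> b | num


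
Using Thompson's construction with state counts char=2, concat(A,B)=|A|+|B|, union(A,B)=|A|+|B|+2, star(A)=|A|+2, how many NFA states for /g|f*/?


Syntax tree has 2 char leaf(s), 1 union(s), 1 star(s)
chars contribute 2×2 = 4; each union adds +2; each star adds +2
Total: 4 + 2 + 2 = 8 states


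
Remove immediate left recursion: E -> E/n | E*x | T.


Left-recursive alternatives: E/n, E*x; non-recursive: T
Introduce E': E -> TE', E' -> /nE' | *xE' | ε


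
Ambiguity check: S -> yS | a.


right-linear, alternatives start with distinct terminals 'y' vs 'a': unique leftmost derivation
Unambiguous


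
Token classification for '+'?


Pattern: operator symbol
Type: OPERATOR


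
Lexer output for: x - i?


Scan left to right, longest-match per lexeme
Tokens: ID(x), OP(-), ID(i)


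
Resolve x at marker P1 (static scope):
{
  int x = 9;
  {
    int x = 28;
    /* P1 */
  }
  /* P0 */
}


x declared in the same block as P1
x = 28


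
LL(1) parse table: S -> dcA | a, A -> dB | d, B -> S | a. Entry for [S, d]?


For [S, d]: 'd' ∈ FIRST(dcA)
Entry: S -> dcA


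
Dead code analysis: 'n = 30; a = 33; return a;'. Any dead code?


n is assigned but never read
Dead: 'n = 30'


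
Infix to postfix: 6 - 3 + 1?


Left to right (same or higher precedence on left)
Postfix: 6 3 - 1 +


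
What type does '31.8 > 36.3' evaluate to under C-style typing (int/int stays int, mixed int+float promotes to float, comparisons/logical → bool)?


Operand types: float > float
Rule: comparison yields bool
Result type: bool


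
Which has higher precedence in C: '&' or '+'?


'+' is additive (level 9); '&' is bitwise AND (level 5)
Higher level binds tighter
'+' has higher precedence than '&'


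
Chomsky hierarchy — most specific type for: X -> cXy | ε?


Single nonterminal LHS, but c^n y^n is not regular
Classification: Type 2 (Context-Free)


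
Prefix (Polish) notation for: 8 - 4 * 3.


'*' binds tighter: tree is (- 8 (* 4 3))
Prefix: - 8 * 4 3


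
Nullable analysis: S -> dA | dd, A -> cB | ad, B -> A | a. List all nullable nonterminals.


A nonterminal is nullable iff some alternative derives ε (directly, or every symbol in it is nullable)
Nullable: {}


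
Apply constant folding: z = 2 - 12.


2 - 12 = -10 at compile time
Optimized: z = -10


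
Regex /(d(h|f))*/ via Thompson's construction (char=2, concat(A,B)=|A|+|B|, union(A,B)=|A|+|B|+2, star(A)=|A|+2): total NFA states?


Syntax tree has 3 char leaf(s), 1 union(s), 1 star(s)
chars contribute 3×2 = 6; each union adds +2; each star adds +2
Total: 6 + 2 + 2 = 10 states


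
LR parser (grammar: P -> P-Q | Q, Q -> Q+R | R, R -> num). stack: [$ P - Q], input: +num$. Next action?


'+' can extend Q; shift to build Q -> Q+R
Action: shift


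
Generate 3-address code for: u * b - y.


Break into single-operator statements:
t1 = u * b
t2 = t1 - y


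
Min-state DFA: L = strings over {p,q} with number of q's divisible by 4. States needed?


Track (count of q) mod 4: states 0..3, accept at 0
Minimal DFA: 4 states


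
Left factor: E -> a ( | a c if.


Common prefix: 'a'
Factored: E -> a E', E' -> ( | c if


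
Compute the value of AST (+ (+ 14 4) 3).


Evaluate inner: (+ 14 4) = 18
Evaluate root: (+ 18 3) = 21
Result: 21


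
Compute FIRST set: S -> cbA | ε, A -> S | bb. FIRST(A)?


Per alternative of A: FIRST(S) = {c, ε}; FIRST(bb) = {b}
FIRST(A) = {b, c, ε}


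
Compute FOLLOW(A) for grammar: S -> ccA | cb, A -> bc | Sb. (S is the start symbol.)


$ ∈ FOLLOW(S). For each A -> αBβ: add FIRST(β)\{ε} to FOLLOW(B); if β nullable, add FOLLOW(A).
FOLLOW(A) = {$, b}


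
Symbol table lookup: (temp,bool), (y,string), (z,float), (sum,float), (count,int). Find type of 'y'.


Lookup 'y' → type string


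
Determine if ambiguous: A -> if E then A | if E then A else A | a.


dangling else: 'if E then if E then a else a' parses two ways
Ambiguous


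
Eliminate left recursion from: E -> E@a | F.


Left-recursive alternatives: E@a; non-recursive: F
Introduce E': E -> FE', E' -> @aE' | ε


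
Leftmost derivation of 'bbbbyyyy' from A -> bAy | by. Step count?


Derivation: A => bAy => bbAyy => bbbAyyy => bbbbyyyy
Steps: 4


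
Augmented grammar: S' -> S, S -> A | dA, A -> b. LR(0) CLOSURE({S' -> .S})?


Start: S' -> .S
For each item with dot before a nonterminal B, add B -> .γ for every B-production
Closure: [S' -> .S, S -> .A, S -> .dA, A -> .b]


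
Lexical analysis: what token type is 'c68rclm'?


Pattern: letter/underscore followed by alphanumerics, not a keyword
Type: IDENTIFIER


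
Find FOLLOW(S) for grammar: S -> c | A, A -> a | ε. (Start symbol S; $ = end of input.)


$ ∈ FOLLOW(S). For each A -> αBβ: add FIRST(β)\{ε} to FOLLOW(B); if β nullable, add FOLLOW(A).
FOLLOW(S) = {$}


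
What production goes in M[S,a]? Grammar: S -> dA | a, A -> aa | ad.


For [S, a]: 'a' ∈ FIRST(a)
Entry: S -> a


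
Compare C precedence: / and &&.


'/' is multiplicative (level 10); '&&' is logical AND (level 2)
Higher level binds tighter
'/' has higher precedence than '&&'


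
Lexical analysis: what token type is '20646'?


Pattern: digits only
Type: INTEGER_LITERAL


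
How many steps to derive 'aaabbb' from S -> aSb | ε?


Derivation: S => aSb => aaSbb => aaaSbbb => aaabbb
Steps: 4


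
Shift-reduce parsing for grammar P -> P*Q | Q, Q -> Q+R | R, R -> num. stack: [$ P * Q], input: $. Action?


handle 'P*Q' on top; lookahead ∈ FOLLOW(P) = {*, $}
Action: reduce (P -> P*Q)


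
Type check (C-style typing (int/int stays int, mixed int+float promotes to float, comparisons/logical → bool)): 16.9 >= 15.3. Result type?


Operand types: float >= float
Rule: comparison yields bool
Result type: bool


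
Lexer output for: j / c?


Scan left to right, longest-match per lexeme
Tokens: ID(j), OP(/), ID(c)


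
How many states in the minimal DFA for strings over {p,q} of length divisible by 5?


Track length mod 5: states 0..4, accept at 0
Minimal DFA: 5 states


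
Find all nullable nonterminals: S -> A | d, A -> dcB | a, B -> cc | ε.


A nonterminal is nullable iff some alternative derives ε (directly, or every symbol in it is nullable)
Nullable: {B}


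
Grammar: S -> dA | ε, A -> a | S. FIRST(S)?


Per alternative of S: FIRST(dA) = {d}; FIRST(ε) = {ε}
FIRST(S) = {d, ε}


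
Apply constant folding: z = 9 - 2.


9 - 2 = 7 at compile time
Optimized: z = 7


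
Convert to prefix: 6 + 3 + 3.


left-to-right (same/higher precedence on left): tree is (+ (+ 6 3) 3)
Prefix: + + 6 3 3


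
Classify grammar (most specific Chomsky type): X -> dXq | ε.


Single nonterminal LHS, but d^n q^n is not regular
Classification: Type 2 (Context-Free)


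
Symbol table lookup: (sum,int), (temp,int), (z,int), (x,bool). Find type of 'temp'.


Lookup 'temp' → type int


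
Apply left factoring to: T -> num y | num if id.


Common prefix: 'num'
Factored: T -> num T', T' -> y | if id


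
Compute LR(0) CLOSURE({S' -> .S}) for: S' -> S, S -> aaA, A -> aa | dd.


Start: S' -> .S
For each item with dot before a nonterminal B, add B -> .γ for every B-production
Closure: [S' -> .S, S -> .aaA]


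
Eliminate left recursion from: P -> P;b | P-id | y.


Left-recursive alternatives: P;b, P-id; non-recursive: y
Introduce P': P -> yP', P' -> ;bP' | -idP' | ε


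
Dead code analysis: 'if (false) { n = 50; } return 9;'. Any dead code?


condition is constant false, so the whole block is unreachable
Dead: 'if (false) { n = 50; }'


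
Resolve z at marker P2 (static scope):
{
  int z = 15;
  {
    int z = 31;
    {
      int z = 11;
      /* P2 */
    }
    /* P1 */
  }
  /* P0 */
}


z declared in the same block as P2
z = 11


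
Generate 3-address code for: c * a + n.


Break into single-operator statements:
t1 = c * a
t2 = t1 + n


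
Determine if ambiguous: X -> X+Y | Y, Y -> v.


precedence layered via separate nonterminal Y: deterministic
Unambiguous


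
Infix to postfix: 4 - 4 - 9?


Left to right (same or higher precedence on left)
Postfix: 4 4 - 9 -


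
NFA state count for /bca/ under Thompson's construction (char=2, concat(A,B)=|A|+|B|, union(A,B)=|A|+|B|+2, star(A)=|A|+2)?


Syntax tree has 3 char leaf(s), 0 union(s), 0 star(s)
chars contribute 3×2 = 6; each union adds +2; each star adds +2
Total: 6 + 0 + 0 = 6 states


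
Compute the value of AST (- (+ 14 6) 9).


Evaluate inner: (+ 14 6) = 20
Evaluate root: (- 20 9) = 11
Result: 11


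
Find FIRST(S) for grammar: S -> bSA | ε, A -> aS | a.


Per alternative of S: FIRST(bSA) = {b}; FIRST(ε) = {ε}
FIRST(S) = {b, ε}


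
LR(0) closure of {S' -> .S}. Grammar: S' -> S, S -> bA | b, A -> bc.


Start: S' -> .S
For each item with dot before a nonterminal B, add B -> .γ for every B-production
Closure: [S' -> .S, S -> .bA, S -> .b]


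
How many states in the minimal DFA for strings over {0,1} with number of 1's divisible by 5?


Track (count of 1) mod 5: states 0..4, accept at 0
Minimal DFA: 5 states


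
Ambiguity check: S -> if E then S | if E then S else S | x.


dangling else: 'if E then if E then x else x' parses two ways
Ambiguous


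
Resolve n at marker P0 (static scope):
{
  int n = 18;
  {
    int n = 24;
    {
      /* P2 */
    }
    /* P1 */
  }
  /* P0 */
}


n declared in the same block as P0
n = 18


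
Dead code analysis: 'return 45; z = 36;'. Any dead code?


statement follows a return and is unreachable
Dead: 'z = 36'


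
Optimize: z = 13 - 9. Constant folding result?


13 - 9 = 4 at compile time
Optimized: z = 4


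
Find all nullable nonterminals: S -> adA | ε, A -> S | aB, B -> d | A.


A nonterminal is nullable iff some alternative derives ε (directly, or every symbol in it is nullable)
Nullable: {A, B, S}


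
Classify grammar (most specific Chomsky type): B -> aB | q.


Right-linear: every RHS is a terminal or a terminal followed by one nonterminal
Classification: Type 3 (Regular)


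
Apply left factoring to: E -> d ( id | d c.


Common prefix: 'd'
Factored: E -> d E', E' -> ( id | c


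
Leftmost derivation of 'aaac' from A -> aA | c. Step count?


Derivation: A => aA => aaA => aaaA => aaac
Steps: 4


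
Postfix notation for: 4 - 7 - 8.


Left to right (same or higher precedence on left)
Postfix: 4 7 - 8 -


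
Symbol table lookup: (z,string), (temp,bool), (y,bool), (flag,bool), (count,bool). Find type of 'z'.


Lookup 'z' → type string


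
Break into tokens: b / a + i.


Scan left to right, longest-match per lexeme
Tokens: ID(b), OP(/), ID(a), OP(+), ID(i)


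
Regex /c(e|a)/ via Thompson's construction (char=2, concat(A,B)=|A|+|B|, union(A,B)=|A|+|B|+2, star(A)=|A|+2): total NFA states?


Syntax tree has 3 char leaf(s), 1 union(s), 0 star(s)
chars contribute 3×2 = 6; each union adds +2; each star adds +2
Total: 6 + 2 + 0 = 8 states


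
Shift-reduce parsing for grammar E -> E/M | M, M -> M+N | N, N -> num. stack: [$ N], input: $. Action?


'N' (not preceded by M+) is the handle for M -> N
Action: reduce (M -> N)


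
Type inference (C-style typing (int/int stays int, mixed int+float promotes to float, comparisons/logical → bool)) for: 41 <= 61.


Operand types: int <= int
Rule: comparison yields bool
Result type: bool


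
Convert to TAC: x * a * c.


Break into single-operator statements:
t1 = x * a
t2 = t1 * c


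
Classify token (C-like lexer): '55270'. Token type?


Pattern: digits only
Type: INTEGER_LITERAL


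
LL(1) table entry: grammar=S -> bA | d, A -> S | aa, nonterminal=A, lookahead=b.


For [A, b]: 'b' ∈ FIRST(S)
Entry: A -> S


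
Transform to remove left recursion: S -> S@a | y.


Left-recursive alternatives: S@a; non-recursive: y
Introduce S': S -> yS', S' -> @aS' | ε


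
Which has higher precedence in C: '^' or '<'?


'<' is relational (level 7); '^' is bitwise XOR (level 4)
Higher level binds tighter
'<' has higher precedence than '^'


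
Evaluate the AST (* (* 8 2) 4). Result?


Evaluate inner: (* 8 2) = 16
Evaluate root: (* 16 4) = 64
Result: 64


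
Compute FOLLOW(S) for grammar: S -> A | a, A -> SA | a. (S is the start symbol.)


$ ∈ FOLLOW(S). For each A -> αBβ: add FIRST(β)\{ε} to FOLLOW(B); if β nullable, add FOLLOW(A).
FOLLOW(S) = {$, a}


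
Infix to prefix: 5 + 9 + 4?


left-to-right (same/higher precedence on left): tree is (+ (+ 5 9) 4)
Prefix: + + 5 9 4


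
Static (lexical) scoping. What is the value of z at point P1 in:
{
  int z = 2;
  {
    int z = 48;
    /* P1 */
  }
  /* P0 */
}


z declared in the same block as P1
z = 48


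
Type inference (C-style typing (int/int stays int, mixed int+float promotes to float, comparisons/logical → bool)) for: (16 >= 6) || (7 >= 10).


Operand types: bool || bool
Rule: logical operators take bool operands and yield bool
Result type: bool


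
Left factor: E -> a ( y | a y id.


Common prefix: 'a'
Factored: E -> a E', E' -> ( y | y id


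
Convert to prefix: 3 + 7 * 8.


'*' binds tighter: tree is (+ 3 (* 7 8))
Prefix: + 3 * 7 8


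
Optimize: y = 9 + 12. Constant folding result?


9 + 12 = 21 at compile time
Optimized: y = 21


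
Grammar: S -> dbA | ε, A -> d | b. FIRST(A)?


Per alternative of A: FIRST(d) = {d}; FIRST(b) = {b}
FIRST(A) = {b, d}


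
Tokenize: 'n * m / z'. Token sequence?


Scan left to right, longest-match per lexeme
Tokens: ID(n), OP(*), ID(m), OP(/), ID(z)


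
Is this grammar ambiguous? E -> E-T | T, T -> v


precedence layered via separate nonterminal T: deterministic
Unambiguous


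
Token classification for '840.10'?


Pattern: digits with a decimal point
Type: FLOAT_LITERAL


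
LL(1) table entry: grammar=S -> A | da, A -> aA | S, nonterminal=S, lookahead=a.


For [S, a]: 'a' ∈ FIRST(A)
Entry: S -> A


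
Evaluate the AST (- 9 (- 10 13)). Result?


Evaluate inner: (- 10 13) = -3
Evaluate root: (- 9 -3) = 12
Result: 12


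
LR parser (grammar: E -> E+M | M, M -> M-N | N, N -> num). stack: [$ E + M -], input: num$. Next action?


no handle; shift 'num'
Action: shift


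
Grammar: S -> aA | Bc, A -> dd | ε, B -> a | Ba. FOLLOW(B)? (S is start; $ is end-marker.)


$ ∈ FOLLOW(S). For each A -> αBβ: add FIRST(β)\{ε} to FOLLOW(B); if β nullable, add FOLLOW(A).
FOLLOW(B) = {a, c}


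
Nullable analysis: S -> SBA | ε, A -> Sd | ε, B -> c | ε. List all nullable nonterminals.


A nonterminal is nullable iff some alternative derives ε (directly, or every symbol in it is nullable)
Nullable: {A, B, S}


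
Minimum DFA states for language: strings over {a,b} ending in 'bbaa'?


Track the longest suffix of input matching a prefix of 'bbaa': 5 classes (prefixes of length 0..4)
Minimal DFA: 5 states


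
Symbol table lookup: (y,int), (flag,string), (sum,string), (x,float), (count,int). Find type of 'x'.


Lookup 'x' → type float


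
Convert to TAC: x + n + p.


Break into single-operator statements:
t1 = x + n
t2 = t1 + p


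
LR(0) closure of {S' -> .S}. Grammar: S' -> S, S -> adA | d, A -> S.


Start: S' -> .S
For each item with dot before a nonterminal B, add B -> .γ for every B-production
Closure: [S' -> .S, S -> .adA, S -> .d]


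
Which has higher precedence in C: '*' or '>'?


'*' is multiplicative (level 10); '>' is relational (level 7)
Higher level binds tighter
'*' has higher precedence than '>'


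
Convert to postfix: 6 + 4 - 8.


Left to right (same or higher precedence on left)
Postfix: 6 4 + 8 -


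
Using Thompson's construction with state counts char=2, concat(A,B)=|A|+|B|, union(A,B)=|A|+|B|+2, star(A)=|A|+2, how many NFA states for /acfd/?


Syntax tree has 4 char leaf(s), 0 union(s), 0 star(s)
chars contribute 4×2 = 8; each union adds +2; each star adds +2
Total: 8 + 0 + 0 = 8 states


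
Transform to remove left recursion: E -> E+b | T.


Left-recursive alternatives: E+b; non-recursive: T
Introduce E': E -> TE', E' -> +bE' | ε


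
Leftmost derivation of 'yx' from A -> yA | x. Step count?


Derivation: A => yA => yx
Steps: 2


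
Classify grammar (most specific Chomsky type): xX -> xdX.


LHS has context (more than one symbol) and |LHS| ≤ |RHS|
Classification: Type 1 (Context-Sensitive)


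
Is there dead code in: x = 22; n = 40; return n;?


x is assigned but never read
Dead: 'x = 22'


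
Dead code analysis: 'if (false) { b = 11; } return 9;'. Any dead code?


condition is constant false, so the whole block is unreachable
Dead: 'if (false) { b = 11; }'


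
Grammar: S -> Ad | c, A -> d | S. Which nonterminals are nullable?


A nonterminal is nullable iff some alternative derives ε (directly, or every symbol in it is nullable)
Nullable: {}


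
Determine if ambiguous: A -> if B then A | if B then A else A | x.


dangling else: 'if B then if B then x else x' parses two ways
Ambiguous


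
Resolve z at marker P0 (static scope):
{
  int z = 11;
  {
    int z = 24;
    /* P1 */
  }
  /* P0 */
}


z declared in the same block as P0
z = 11


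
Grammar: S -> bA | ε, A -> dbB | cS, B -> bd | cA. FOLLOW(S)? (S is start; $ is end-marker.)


$ ∈ FOLLOW(S). For each A -> αBβ: add FIRST(β)\{ε} to FOLLOW(B); if β nullable, add FOLLOW(A).
FOLLOW(S) = {$}


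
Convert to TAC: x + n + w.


Break into single-operator statements:
t1 = x + n
t2 = t1 + w


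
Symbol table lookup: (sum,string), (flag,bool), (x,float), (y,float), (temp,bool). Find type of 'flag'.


Lookup 'flag' → type bool


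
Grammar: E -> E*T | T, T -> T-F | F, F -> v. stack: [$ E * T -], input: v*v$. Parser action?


no handle; shift 'v'
Action: shift


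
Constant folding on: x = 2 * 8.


2 * 8 = 16 at compile time
Optimized: x = 16


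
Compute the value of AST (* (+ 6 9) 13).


Evaluate inner: (+ 6 9) = 15
Evaluate root: (* 15 13) = 195
Result: 195


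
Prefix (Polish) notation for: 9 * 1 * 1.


left-to-right (same/higher precedence on left): tree is (* (* 9 1) 1)
Prefix: * * 9 1 1


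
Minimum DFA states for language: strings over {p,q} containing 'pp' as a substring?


KMP-style automaton: 2 progress states + 1 absorbing accept = 3
Minimal DFA: 3 states


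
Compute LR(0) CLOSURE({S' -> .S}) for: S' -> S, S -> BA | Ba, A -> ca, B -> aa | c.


Start: S' -> .S
For each item with dot before a nonterminal B, add B -> .γ for every B-production
Closure: [S' -> .S, S -> .BA, S -> .Ba, B -> .aa, B -> .c]


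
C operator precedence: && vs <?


'<' is relational (level 7); '&&' is logical AND (level 2)
Higher level binds tighter
'<' has higher precedence than '&&'


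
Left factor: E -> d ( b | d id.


Common prefix: 'd'
Factored: E -> d E', E' -> ( b | id


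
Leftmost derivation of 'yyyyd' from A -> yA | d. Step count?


Derivation: A => yA => yyA => yyyA => yyyyA => yyyyd
Steps: 5


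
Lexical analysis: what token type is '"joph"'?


Pattern: double-quoted sequence
Type: STRING_LITERAL


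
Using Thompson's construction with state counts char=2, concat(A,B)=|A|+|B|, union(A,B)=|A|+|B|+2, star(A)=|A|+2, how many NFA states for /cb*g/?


Syntax tree has 3 char leaf(s), 0 union(s), 1 star(s)
chars contribute 3×2 = 6; each union adds +2; each star adds +2
Total: 6 + 0 + 2 = 8 states


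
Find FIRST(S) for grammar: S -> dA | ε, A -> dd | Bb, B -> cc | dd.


Per alternative of S: FIRST(dA) = {d}; FIRST(ε) = {ε}
FIRST(S) = {d, ε}


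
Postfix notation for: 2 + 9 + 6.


Left to right (same or higher precedence on left)
Postfix: 2 9 + 6 +


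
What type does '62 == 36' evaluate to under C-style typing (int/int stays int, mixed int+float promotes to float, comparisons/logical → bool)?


Operand types: int == int
Rule: comparison yields bool
Result type: bool


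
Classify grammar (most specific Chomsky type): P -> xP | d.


Right-linear: every RHS is a terminal or a terminal followed by one nonterminal
Classification: Type 3 (Regular)


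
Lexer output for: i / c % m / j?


Scan left to right, longest-match per lexeme
Tokens: ID(i), OP(/), ID(c), OP(%), ID(m), OP(/), ID(j)


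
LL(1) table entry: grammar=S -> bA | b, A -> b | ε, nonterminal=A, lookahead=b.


For [A, b]: 'b' ∈ FIRST(b)
Entry: A -> b


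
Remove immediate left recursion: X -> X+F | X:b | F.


Left-recursive alternatives: X+F, X:b; non-recursive: F
Introduce X': X -> FX', X' -> +FX' | :bX' | ε


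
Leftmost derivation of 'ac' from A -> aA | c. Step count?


Derivation: A => aA => ac
Steps: 2


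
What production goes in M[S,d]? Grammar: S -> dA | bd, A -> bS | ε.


For [S, d]: 'd' ∈ FIRST(dA)
Entry: S -> dA


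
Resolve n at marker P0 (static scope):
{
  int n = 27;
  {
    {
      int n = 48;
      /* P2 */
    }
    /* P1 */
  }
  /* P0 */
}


n declared in the same block as P0
n = 27


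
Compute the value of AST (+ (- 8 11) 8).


Evaluate inner: (- 8 11) = -3
Evaluate root: (+ -3 8) = 5
Result: 5


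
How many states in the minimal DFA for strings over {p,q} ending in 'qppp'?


Track the longest suffix of input matching a prefix of 'qppp': 5 classes (prefixes of length 0..4)
Minimal DFA: 5 states


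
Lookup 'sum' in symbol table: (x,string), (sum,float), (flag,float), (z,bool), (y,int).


Lookup 'sum' → type float


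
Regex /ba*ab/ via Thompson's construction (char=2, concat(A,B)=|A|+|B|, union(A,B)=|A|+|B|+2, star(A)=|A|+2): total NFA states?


Syntax tree has 4 char leaf(s), 0 union(s), 1 star(s)
chars contribute 4×2 = 8; each union adds +2; each star adds +2
Total: 8 + 0 + 2 = 10 states


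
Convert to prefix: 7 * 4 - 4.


left-to-right (same/higher precedence on left): tree is (- (* 7 4) 4)
Prefix: - * 7 4 4


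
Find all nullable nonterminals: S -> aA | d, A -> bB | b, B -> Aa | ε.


A nonterminal is nullable iff some alternative derives ε (directly, or every symbol in it is nullable)
Nullable: {B}


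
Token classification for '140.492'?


Pattern: digits with a decimal point
Type: FLOAT_LITERAL


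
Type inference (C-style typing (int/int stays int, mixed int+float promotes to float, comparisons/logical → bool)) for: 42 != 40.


Operand types: int != int
Rule: comparison yields bool
Result type: bool


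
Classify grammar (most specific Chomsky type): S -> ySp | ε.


Single nonterminal LHS, but y^n p^n is not regular
Classification: Type 2 (Context-Free)


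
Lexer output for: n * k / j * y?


Scan left to right, longest-match per lexeme
Tokens: ID(n), OP(*), ID(k), OP(/), ID(j), OP(*), ID(y)


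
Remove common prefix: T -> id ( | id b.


Common prefix: 'id'
Factored: T -> id T', T' -> ( | b


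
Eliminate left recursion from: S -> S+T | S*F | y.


Left-recursive alternatives: S+T, S*F; non-recursive: y
Introduce S': S -> yS', S' -> +TS' | *FS' | ε


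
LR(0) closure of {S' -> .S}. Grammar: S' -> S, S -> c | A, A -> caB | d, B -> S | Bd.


Start: S' -> .S
For each item with dot before a nonterminal B, add B -> .γ for every B-production
Closure: [S' -> .S, S -> .c, S -> .A, A -> .caB, A -> .d]


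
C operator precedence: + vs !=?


'+' is additive (level 9); '!=' is equality (level 6)
Higher level binds tighter
'+' has higher precedence than '!='


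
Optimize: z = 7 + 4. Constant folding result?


7 + 4 = 11 at compile time
Optimized: z = 11


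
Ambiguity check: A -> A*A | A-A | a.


'a*a-a' has two parse trees (no precedence encoded between * and -)
Ambiguous


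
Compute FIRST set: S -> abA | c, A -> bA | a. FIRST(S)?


Per alternative of S: FIRST(abA) = {a}; FIRST(c) = {c}
FIRST(S) = {a, c}


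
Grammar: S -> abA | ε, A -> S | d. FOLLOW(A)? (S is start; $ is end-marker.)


$ ∈ FOLLOW(S). For each A -> αBβ: add FIRST(β)\{ε} to FOLLOW(B); if β nullable, add FOLLOW(A).
FOLLOW(A) = {$}


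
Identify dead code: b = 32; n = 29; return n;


b is assigned but never read
Dead: 'b = 32'


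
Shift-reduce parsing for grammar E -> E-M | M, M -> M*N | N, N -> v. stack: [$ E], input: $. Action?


start symbol E on stack, input exhausted
Action: accept


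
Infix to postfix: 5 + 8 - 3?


Left to right (same or higher precedence on left)
Postfix: 5 8 + 3 -


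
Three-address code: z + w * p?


Break into single-operator statements:
t1 = w * p
t2 = z + t1


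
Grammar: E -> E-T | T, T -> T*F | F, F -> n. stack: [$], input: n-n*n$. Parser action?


no handle on stack; shift 'n'
Action: shift


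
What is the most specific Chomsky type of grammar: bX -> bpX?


LHS has context (more than one symbol) and |LHS| ≤ |RHS|
Classification: Type 1 (Context-Sensitive)


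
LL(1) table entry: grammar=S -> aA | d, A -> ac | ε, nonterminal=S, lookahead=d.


For [S, d]: 'd' ∈ FIRST(d)
Entry: S -> d


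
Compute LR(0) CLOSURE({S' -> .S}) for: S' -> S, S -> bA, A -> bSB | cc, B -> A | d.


Start: S' -> .S
For each item with dot before a nonterminal B, add B -> .γ for every B-production
Closure: [S' -> .S, S -> .bA]


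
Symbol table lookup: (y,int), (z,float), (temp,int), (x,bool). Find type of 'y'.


Lookup 'y' → type int


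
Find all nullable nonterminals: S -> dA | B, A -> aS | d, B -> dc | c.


A nonterminal is nullable iff some alternative derives ε (directly, or every symbol in it is nullable)
Nullable: {}


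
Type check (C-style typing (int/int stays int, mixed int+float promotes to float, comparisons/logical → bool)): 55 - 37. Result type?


Operand types: int - int
Rule: mixed int/float promotes to float; int/int stays int
Result type: int


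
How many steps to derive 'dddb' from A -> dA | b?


Derivation: A => dA => ddA => dddA => dddb
Steps: 4


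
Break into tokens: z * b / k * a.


Scan left to right, longest-match per lexeme
Tokens: ID(z), OP(*), ID(b), OP(/), ID(k), OP(*), ID(a)


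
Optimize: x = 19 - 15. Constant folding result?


19 - 15 = 4 at compile time
Optimized: x = 4


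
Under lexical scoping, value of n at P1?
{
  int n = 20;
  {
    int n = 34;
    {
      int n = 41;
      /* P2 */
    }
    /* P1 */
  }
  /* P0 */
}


n declared in the same block as P1
n = 34


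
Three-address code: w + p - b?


Break into single-operator statements:
t1 = w + p
t2 = t1 - b


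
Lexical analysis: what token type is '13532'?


Pattern: digits only
Type: INTEGER_LITERAL


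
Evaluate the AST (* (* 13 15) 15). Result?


Evaluate inner: (* 13 15) = 195
Evaluate root: (* 195 15) = 2925
Result: 2925


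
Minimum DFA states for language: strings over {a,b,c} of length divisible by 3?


Track length mod 3: states 0..2, accept at 0
Minimal DFA: 3 states


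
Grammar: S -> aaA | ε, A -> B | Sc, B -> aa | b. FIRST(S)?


Per alternative of S: FIRST(aaA) = {a}; FIRST(ε) = {ε}
FIRST(S) = {a, ε}


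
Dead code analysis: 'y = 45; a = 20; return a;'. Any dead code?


y is assigned but never read
Dead: 'y = 45'


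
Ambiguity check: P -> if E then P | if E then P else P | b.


dangling else: 'if E then if E then b else b' parses two ways
Ambiguous


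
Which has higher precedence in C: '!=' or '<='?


'<=' is relational (level 7); '!=' is equality (level 6)
Higher level binds tighter
'<=' has higher precedence than '!='


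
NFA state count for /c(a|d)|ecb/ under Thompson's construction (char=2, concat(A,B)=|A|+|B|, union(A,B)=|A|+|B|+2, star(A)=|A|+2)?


Syntax tree has 6 char leaf(s), 2 union(s), 0 star(s)
chars contribute 6×2 = 12; each union adds +2; each star adds +2
Total: 12 + 4 + 0 = 16 states


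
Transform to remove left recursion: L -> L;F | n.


Left-recursive alternatives: L;F; non-recursive: n
Introduce L': L -> nL', L' -> ;FL' | ε


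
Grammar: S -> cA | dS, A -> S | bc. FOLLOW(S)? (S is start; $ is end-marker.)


$ ∈ FOLLOW(S). For each A -> αBβ: add FIRST(β)\{ε} to FOLLOW(B); if β nullable, add FOLLOW(A).
FOLLOW(S) = {$}


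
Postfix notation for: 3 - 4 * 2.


* has higher precedence, evaluate 4*2 first
Postfix: 3 4 2 * -


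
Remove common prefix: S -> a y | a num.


Common prefix: 'a'
Factored: S -> a S', S' -> y | num


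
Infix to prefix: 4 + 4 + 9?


left-to-right (same/higher precedence on left): tree is (+ (+ 4 4) 9)
Prefix: + + 4 4 9


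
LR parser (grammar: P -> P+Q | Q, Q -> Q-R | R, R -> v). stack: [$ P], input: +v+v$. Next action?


shift '+' to continue P -> P+Q
Action: shift


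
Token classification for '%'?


Pattern: operator symbol
Type: OPERATOR


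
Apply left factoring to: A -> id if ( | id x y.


Common prefix: 'id'
Factored: A -> id A', A' -> if ( | x y


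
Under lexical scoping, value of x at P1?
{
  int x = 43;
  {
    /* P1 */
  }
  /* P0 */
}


P1's block does not declare x; resolves to the enclosing declaration at depth 0
x = 43


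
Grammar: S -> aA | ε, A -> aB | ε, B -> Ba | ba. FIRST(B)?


Per alternative of B: FIRST(Ba) = {b}; FIRST(ba) = {b}
FIRST(B) = {b}


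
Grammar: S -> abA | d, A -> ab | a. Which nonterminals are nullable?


A nonterminal is nullable iff some alternative derives ε (directly, or every symbol in it is nullable)
Nullable: {}


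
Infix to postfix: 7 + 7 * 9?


* has higher precedence, evaluate 7*9 first
Postfix: 7 7 9 * +


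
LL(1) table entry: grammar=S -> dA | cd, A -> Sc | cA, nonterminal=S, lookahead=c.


For [S, c]: 'c' ∈ FIRST(cd)
Entry: S -> cd


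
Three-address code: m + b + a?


Break into single-operator statements:
t1 = m + b
t2 = t1 + a


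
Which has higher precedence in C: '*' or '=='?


'*' is multiplicative (level 10); '==' is equality (level 6)
Higher level binds tighter
'*' has higher precedence than '=='


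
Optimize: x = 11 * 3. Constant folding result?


11 * 3 = 33 at compile time
Optimized: x = 33


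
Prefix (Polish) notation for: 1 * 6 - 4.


left-to-right (same/higher precedence on left): tree is (- (* 1 6) 4)
Prefix: - * 1 6 4


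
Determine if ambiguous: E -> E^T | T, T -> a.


precedence layered via separate nonterminal T: deterministic
Unambiguous


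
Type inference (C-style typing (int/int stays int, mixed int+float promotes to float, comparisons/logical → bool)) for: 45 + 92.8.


Operand types: int + float
Rule: mixed int/float promotes to float; int/int stays int
Result type: float


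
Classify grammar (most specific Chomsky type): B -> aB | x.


Right-linear: every RHS is a terminal or a terminal followed by one nonterminal
Classification: Type 3 (Regular)


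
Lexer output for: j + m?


Scan left to right, longest-match per lexeme
Tokens: ID(j), OP(+), ID(m)


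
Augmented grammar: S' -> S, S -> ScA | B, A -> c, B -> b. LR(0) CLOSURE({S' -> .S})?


Start: S' -> .S
For each item with dot before a nonterminal B, add B -> .γ for every B-production
Closure: [S' -> .S, S -> .ScA, S -> .B, B -> .b]


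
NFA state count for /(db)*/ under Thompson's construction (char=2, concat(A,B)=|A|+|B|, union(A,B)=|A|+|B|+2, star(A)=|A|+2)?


Syntax tree has 2 char leaf(s), 0 union(s), 1 star(s)
chars contribute 2×2 = 4; each union adds +2; each star adds +2
Total: 4 + 0 + 2 = 6 states


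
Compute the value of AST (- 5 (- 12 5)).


Evaluate inner: (- 12 5) = 7
Evaluate root: (- 5 7) = -2
Result: -2


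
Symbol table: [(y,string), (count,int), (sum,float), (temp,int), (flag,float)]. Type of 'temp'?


Lookup 'temp' → type int


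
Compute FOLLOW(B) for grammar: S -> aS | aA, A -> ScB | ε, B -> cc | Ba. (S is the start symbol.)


$ ∈ FOLLOW(S). For each A -> αBβ: add FIRST(β)\{ε} to FOLLOW(B); if β nullable, add FOLLOW(A).
FOLLOW(B) = {$, a, c}
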